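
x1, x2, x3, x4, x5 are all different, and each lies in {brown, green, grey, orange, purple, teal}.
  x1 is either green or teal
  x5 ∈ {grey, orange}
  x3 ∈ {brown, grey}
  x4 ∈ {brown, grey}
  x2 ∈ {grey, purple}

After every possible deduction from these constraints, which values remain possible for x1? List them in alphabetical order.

The 2 variables x3 and x4 are confined to {brown, grey}, which locks those values in; drop them from x2, x5.
x2 must be purple (only option left).
That leaves x5 = orange.
No further eliminations apply; x1 can still be any of green, teal.

green, teal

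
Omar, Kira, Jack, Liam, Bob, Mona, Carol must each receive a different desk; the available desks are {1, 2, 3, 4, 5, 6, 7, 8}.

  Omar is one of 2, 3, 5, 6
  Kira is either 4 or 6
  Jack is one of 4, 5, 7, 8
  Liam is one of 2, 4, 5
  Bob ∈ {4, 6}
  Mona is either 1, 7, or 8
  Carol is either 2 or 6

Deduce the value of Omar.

3

Kira and Bob between them cover only {4, 6} — a naked pair. Remove those values from Omar, Jack, Liam, Carol.
Carol has just one choice, so Carol = 2. So Omar, Liam can't be 2.
That leaves Liam = 5. So Omar, Jack can't be 5.
So Omar = 3.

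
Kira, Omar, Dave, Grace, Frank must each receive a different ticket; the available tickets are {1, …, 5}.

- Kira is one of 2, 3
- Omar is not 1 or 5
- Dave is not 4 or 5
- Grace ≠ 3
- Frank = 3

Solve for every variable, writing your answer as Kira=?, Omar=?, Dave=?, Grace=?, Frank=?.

Kira=2, Omar=4, Dave=1, Grace=5, Frank=3

Frank's domain is down to {3}, so Frank = 3. Strike 3 from Kira, Omar, Dave.
Kira has just one choice, so Kira = 2. Strike 2 from Omar, Dave, Grace.
Omar has just one choice, so Omar = 4. Strike 4 from Grace.
Dave must be 1 (only option left). Strike 1 from Grace.
Grace must be 5 (only option left).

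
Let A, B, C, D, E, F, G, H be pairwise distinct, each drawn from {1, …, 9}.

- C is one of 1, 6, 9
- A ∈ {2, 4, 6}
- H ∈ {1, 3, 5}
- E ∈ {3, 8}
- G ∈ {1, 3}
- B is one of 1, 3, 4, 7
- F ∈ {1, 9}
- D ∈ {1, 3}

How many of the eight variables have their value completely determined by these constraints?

D and G between them cover only {1, 3} — a naked pair. Remove those values from B, C, E, F, H.
E has just one choice, so E = 8.
F has just one choice, so F = 9. Strike 9 from C.
H's domain is down to {5}, so H = 5.
That leaves C = 6. Remove 6 from A.
Determined: C=6, E=8, F=9, H=5. The other variables each still have more than one consistent value. That makes 4.

4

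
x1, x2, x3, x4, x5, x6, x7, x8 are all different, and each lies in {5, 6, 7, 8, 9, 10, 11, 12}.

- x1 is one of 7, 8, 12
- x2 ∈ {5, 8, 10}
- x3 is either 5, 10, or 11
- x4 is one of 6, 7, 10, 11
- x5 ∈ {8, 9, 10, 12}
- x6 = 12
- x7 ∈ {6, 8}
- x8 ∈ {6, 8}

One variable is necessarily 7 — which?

x1

x6's domain is down to {12}, so x6 = 12. Eliminate 12 elsewhere: x1, x5.
The 7 still-open variables draw from only 7 values {5, 6, 7, 8, 9, 10, 11}, so each is used; only x5 can be 9, hence x5 = 9.
The 2 variables x7 and x8 are confined to {6, 8}, which locks those values in; drop them from x1, x2, x4.
So 7 goes to x1.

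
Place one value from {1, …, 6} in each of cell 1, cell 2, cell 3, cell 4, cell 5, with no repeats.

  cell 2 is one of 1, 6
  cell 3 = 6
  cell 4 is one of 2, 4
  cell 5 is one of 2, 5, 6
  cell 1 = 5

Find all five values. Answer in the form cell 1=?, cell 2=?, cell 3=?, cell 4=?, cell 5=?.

cell 1=5, cell 2=1, cell 3=6, cell 4=4, cell 5=2

cell 1 has just one choice, so cell 1 = 5. Remove 5 from cell 5.
cell 3's domain is down to {6}, so cell 3 = 6. Eliminate 6 elsewhere: cell 2, cell 5.
cell 5's domain is down to {2}, so cell 5 = 2. So cell 4 can't be 2.
That leaves cell 2 = 1.
cell 4 must be 4 (only option left).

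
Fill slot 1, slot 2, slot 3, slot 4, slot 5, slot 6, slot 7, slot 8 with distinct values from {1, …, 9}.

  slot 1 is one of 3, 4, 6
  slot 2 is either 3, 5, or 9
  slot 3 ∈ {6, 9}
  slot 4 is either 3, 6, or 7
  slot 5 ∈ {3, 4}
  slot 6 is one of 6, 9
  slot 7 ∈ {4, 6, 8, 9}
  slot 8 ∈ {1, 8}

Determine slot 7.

8

The 8 variables draw from only 8 values {1, 3, 4, 5, 6, 7, 8, 9}, so each is used; only slot 8 can be 1, hence slot 8 = 1.
The 7 still-open variables draw from only 7 values {3, 4, 5, 6, 7, 8, 9}, so each is used; only slot 2 can be 5, hence slot 2 = 5.
The 6 still-open variables draw from only 6 values {3, 4, 6, 7, 8, 9}, so each is used; only slot 4 can be 7, hence slot 4 = 7.
Among the 5 still-open variables, 8 fits only slot 7 (and all 5 values in {3, 4, 6, 8, 9} must be used), so slot 7 = 8.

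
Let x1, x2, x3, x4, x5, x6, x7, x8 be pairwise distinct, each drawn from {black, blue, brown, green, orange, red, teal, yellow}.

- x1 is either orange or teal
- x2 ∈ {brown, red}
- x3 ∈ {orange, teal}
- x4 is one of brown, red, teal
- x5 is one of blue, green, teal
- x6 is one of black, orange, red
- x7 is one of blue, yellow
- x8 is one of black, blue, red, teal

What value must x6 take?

black

The 8 variables draw from only 8 values {black, blue, brown, green, orange, red, teal, yellow}, so each is used; only x5 can be green, hence x5 = green.
Among the 7 still-open variables, yellow fits only x7 (and all 7 values in {black, blue, brown, orange, red, teal, yellow} must be used), so x7 = yellow.
Among the 6 still-open variables, blue fits only x8 (and all 6 values in {black, blue, brown, orange, red, teal} must be used), so x8 = blue.
Among the 5 still-open variables, black fits only x6 (and all 5 values in {black, brown, orange, red, teal} must be used), so x6 = black.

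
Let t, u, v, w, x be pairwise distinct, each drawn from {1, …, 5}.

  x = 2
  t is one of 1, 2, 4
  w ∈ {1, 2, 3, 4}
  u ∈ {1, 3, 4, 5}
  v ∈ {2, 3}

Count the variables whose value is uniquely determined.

3

x's domain is down to {2}, so x = 2. So t, v, w can't be 2.
v must be 3 (only option left). So u, w can't be 3.
The 3 still-open variables draw from only 3 values {1, 4, 5}, so each is used; only u can be 5, hence u = 5.
Determined: u=5, v=3, x=2. The other variables each still have more than one consistent value. That makes 3.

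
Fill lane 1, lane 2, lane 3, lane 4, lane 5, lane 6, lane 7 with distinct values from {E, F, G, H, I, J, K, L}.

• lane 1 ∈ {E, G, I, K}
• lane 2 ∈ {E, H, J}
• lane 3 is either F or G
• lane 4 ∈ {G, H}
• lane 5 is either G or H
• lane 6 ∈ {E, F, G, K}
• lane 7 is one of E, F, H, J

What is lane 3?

Among the 7 variables, I fits only lane 1 (and all 7 values in {E, F, G, H, I, J, K} must be used), so lane 1 = I.
The 6 still-open variables together cover exactly {E, F, G, H, J, K} — 6 values for 6 variables — and K appears only in lane 6's list, so lane 6 = K.
lane 4 and lane 5 share exactly the 2 values {G, H}; by pigeonhole those values go to them, so strike G, H from lane 2, lane 3, lane 7.
So lane 3 = F.

F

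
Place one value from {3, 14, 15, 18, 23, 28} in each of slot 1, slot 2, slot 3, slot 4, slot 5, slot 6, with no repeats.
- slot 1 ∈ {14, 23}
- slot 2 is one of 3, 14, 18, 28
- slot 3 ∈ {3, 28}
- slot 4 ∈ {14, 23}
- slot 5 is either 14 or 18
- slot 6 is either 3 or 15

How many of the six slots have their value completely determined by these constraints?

2

The 6 variables together cover exactly {3, 14, 15, 18, 23, 28} — 6 values for 6 variables — and 15 appears only in slot 6's list, so slot 6 = 15.
slot 1 and slot 4 share exactly the 2 values {14, 23}; by pigeonhole those values go to them, so strike 14, 23 from slot 2, slot 5.
That leaves slot 5 = 18. Strike 18 from slot 2.
Determined: slot 5=18, slot 6=15. The other slots each still have more than one consistent value. That makes 2.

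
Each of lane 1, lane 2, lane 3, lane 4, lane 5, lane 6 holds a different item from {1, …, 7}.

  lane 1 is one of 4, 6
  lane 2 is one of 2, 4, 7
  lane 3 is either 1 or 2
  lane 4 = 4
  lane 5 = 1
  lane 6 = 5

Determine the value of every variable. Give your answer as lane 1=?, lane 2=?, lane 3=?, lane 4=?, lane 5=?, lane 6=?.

lane 4's domain is down to {4}, so lane 4 = 4. Remove 4 from lane 1, lane 2.
lane 5's domain is down to {1}, so lane 5 = 1. Remove 1 from lane 3.
That leaves lane 6 = 5.
lane 1's domain is down to {6}, so lane 1 = 6.
That leaves lane 3 = 2. Remove 2 from lane 2.
lane 2 has just one choice, so lane 2 = 7.

lane 1=6, lane 2=7, lane 3=2, lane 4=4, lane 5=1, lane 6=5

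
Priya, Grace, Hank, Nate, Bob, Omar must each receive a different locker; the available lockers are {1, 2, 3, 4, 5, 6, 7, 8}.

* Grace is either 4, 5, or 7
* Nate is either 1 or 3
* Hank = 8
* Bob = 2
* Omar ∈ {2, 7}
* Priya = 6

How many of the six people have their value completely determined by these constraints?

4

Priya has just one choice, so Priya = 6.
That leaves Hank = 8.
Bob's domain is down to {2}, so Bob = 2. So Omar can't be 2.
Omar has just one choice, so Omar = 7. So Grace can't be 7.
Determined: Priya=6, Hank=8, Bob=2, Omar=7. The other people each still have more than one consistent value. That makes 4.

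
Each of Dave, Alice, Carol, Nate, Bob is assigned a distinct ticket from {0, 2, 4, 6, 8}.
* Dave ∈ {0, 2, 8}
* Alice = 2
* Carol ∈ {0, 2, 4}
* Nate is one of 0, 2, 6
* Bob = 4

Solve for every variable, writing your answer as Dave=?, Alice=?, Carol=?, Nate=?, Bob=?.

Dave=8, Alice=2, Carol=0, Nate=6, Bob=4

Alice's domain is down to {2}, so Alice = 2. Eliminate 2 elsewhere: Dave, Carol, Nate.
Bob must be 4 (only option left). Eliminate 4 elsewhere: Carol.
Carol's domain is down to {0}, so Carol = 0. So Dave, Nate can't be 0.
Nate's domain is down to {6}, so Nate = 6.
That leaves Dave = 8.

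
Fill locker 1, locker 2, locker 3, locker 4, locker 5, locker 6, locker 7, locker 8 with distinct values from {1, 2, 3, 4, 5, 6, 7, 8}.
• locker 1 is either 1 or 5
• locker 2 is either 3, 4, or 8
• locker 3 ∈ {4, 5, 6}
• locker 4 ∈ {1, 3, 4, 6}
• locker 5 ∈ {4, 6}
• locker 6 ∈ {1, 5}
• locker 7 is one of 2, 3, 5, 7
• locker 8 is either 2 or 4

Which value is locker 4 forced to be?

3

Among the 8 variables, 7 fits only locker 7 (and all 8 values in {1, 2, 3, 4, 5, 6, 7, 8} must be used), so locker 7 = 7.
Among the 7 still-open variables, 2 fits only locker 8 (and all 7 values in {1, 2, 3, 4, 5, 6, 8} must be used), so locker 8 = 2.
Among the 6 still-open variables, 8 fits only locker 2 (and all 6 values in {1, 3, 4, 5, 6, 8} must be used), so locker 2 = 8.
The 5 still-open variables together cover exactly {1, 3, 4, 5, 6} — 5 values for 5 variables — and 3 appears only in locker 4's list, so locker 4 = 3.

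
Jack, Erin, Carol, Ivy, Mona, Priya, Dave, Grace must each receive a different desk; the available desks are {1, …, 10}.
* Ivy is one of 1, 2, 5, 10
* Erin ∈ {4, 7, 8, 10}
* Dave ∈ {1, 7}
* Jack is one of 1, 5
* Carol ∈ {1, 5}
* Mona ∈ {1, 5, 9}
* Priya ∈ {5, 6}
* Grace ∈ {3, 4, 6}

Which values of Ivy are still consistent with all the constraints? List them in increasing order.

The 2 variables Jack and Carol are confined to {1, 5}, which locks those values in; drop them from Ivy, Mona, Priya, Dave.
That leaves Mona = 9.
Priya's domain is down to {6}, so Priya = 6. Remove 6 from Grace.
Dave has just one choice, so Dave = 7. Eliminate 7 elsewhere: Erin.
No further eliminations apply; Ivy can still be any of 2, 10.

2, 10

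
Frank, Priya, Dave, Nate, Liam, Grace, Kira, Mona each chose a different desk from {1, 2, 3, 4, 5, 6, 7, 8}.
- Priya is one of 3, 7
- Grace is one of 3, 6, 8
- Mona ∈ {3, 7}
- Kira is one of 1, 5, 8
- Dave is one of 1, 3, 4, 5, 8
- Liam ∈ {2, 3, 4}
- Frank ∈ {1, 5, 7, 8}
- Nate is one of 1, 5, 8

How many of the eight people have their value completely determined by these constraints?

3

Among the 8 variables, 2 fits only Liam (and all 8 values in {1, 2, 3, 4, 5, 6, 7, 8} must be used), so Liam = 2.
The 7 still-open variables draw from only 7 values {1, 3, 4, 5, 6, 7, 8}, so each is used; only Dave can be 4, hence Dave = 4.
The 6 still-open variables together cover exactly {1, 3, 5, 6, 7, 8} — 6 values for 6 variables — and 6 appears only in Grace's list, so Grace = 6.
The 2 variables Priya and Mona are confined to {3, 7}, which locks those values in; drop them from Frank.
Determined: Dave=4, Liam=2, Grace=6. The other people each still have more than one consistent value. That makes 3.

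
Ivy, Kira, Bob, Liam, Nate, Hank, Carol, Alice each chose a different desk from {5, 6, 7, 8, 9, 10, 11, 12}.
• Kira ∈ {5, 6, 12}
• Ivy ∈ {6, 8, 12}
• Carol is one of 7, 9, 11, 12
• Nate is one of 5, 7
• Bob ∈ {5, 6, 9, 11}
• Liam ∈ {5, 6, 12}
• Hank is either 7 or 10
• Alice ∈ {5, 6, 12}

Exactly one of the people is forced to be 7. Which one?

Nate

The 8 variables draw from only 8 values {5, 6, 7, 8, 9, 10, 11, 12}, so each is used; only Ivy can be 8, hence Ivy = 8.
Among the 7 still-open variables, 10 fits only Hank (and all 7 values in {5, 6, 7, 9, 10, 11, 12} must be used), so Hank = 10.
Kira, Liam, Alice share exactly the 3 values {5, 6, 12}; by pigeonhole those values go to them, so strike 5, 6, 12 from Bob, Nate, Carol.
So 7 goes to Nate.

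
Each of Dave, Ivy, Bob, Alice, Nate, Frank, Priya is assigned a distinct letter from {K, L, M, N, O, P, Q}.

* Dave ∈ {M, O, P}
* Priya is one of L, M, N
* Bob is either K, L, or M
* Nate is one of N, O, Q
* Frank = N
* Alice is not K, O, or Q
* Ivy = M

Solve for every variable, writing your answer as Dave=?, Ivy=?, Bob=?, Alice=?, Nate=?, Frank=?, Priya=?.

Dave=O, Ivy=M, Bob=K, Alice=P, Nate=Q, Frank=N, Priya=L

Ivy has just one choice, so Ivy = M. Strike M from Dave, Bob, Alice, Priya.
Frank must be N (only option left). Remove N from Alice, Nate, Priya.
That leaves Priya = L. So Bob, Alice can't be L.
Bob has just one choice, so Bob = K.
Alice's domain is down to {P}, so Alice = P. Eliminate P elsewhere: Dave.
Dave has just one choice, so Dave = O. Remove O from Nate.
That leaves Nate = Q.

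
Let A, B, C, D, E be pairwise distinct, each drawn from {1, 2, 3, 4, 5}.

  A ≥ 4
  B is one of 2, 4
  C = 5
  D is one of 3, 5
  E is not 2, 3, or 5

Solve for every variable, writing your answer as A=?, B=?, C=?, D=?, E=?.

A=4, B=2, C=5, D=3, E=1

C has just one choice, so C = 5. Remove 5 from A, D.
D's domain is down to {3}, so D = 3.
That leaves A = 4. So B, E can't be 4.
B's domain is down to {2}, so B = 2.
E's domain is down to {1}, so E = 1.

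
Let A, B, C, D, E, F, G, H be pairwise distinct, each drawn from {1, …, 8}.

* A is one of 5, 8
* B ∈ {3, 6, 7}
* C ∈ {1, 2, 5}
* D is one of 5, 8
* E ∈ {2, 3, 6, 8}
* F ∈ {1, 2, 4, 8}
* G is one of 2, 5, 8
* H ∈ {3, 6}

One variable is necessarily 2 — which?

The 8 variables together cover exactly {1, 2, 3, 4, 5, 6, 7, 8} — 8 values for 8 variables — and 4 appears only in F's list, so F = 4.
The 7 still-open variables together cover exactly {1, 2, 3, 5, 6, 7, 8} — 7 values for 7 variables — and 1 appears only in C's list, so C = 1.
The 6 still-open variables draw from only 6 values {2, 3, 5, 6, 7, 8}, so each is used; only B can be 7, hence B = 7.
A and D between them cover only {5, 8} — a naked pair. Remove those values from E, G.
So 2 goes to G.

G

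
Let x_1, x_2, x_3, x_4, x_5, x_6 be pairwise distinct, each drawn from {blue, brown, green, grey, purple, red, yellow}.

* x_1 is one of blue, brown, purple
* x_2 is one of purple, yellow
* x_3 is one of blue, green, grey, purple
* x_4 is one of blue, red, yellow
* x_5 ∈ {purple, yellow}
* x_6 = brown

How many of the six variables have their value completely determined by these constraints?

3

x_6's domain is down to {brown}, so x_6 = brown. Remove brown from x_1.
x_2 and x_5 share exactly the 2 values {purple, yellow}; by pigeonhole those values go to them, so strike purple, yellow from x_1, x_3, x_4.
x_1's domain is down to {blue}, so x_1 = blue. So x_3, x_4 can't be blue.
x_4 has just one choice, so x_4 = red.
Determined: x_1=blue, x_4=red, x_6=brown. The other variables each still have more than one consistent value. That makes 3.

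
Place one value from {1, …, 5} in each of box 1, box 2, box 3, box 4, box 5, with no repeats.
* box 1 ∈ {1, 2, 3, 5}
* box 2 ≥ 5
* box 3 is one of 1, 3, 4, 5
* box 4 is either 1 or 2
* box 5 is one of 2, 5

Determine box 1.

box 2 has just one choice, so box 2 = 5. Remove 5 from box 1, box 3, box 5.
box 5 has just one choice, so box 5 = 2. Eliminate 2 elsewhere: box 1, box 4.
box 4 has just one choice, so box 4 = 1. Eliminate 1 elsewhere: box 1, box 3.
So box 1 = 3.

3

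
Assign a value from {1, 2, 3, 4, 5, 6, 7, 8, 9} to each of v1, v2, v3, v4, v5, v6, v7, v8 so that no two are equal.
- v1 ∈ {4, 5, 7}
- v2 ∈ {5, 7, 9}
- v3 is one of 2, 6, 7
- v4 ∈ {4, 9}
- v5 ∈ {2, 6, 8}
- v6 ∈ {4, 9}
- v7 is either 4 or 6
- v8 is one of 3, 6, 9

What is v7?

Among the 8 variables, 3 fits only v8 (and all 8 values in {2, 3, 4, 5, 6, 7, 8, 9} must be used), so v8 = 3.
Among the 7 still-open variables, 8 fits only v5 (and all 7 values in {2, 4, 5, 6, 7, 8, 9} must be used), so v5 = 8.
Among the 6 still-open variables, 2 fits only v3 (and all 6 values in {2, 4, 5, 6, 7, 9} must be used), so v3 = 2.
The 5 still-open variables draw from only 5 values {4, 5, 6, 7, 9}, so each is used; only v7 can be 6, hence v7 = 6.

6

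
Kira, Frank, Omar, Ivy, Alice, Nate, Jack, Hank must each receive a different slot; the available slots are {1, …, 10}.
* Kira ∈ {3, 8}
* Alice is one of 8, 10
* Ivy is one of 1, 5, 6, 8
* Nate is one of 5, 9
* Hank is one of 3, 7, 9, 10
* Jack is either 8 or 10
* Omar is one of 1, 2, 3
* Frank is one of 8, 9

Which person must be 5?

The 2 variables Alice and Jack are confined to {8, 10}, which locks those values in; drop them from Kira, Frank, Ivy, Hank.
Kira has just one choice, so Kira = 3. Eliminate 3 elsewhere: Omar, Hank.
That leaves Frank = 9. Remove 9 from Nate, Hank.
So 5 goes to Nate.

Nate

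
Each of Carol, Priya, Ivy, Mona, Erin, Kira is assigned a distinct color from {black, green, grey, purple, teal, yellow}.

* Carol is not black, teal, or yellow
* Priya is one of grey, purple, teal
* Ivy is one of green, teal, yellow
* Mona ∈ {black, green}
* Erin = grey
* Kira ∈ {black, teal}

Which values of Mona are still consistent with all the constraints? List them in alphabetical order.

Erin's domain is down to {grey}, so Erin = grey. Eliminate grey elsewhere: Carol, Priya.
The 5 still-open variables together cover exactly {black, green, purple, teal, yellow} — 5 values for 5 variables — and yellow appears only in Ivy's list, so Ivy = yellow.
No further eliminations apply; Mona can still be any of black, green.

black, green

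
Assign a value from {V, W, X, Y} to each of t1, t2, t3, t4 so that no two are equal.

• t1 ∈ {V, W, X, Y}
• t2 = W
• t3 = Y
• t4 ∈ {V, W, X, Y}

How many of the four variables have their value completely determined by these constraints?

2

t2 has just one choice, so t2 = W. Strike W from t1, t4.
That leaves t3 = Y. Eliminate Y elsewhere: t1, t4.
Determined: t2=W, t3=Y. The other variables each still have more than one consistent value. That makes 2.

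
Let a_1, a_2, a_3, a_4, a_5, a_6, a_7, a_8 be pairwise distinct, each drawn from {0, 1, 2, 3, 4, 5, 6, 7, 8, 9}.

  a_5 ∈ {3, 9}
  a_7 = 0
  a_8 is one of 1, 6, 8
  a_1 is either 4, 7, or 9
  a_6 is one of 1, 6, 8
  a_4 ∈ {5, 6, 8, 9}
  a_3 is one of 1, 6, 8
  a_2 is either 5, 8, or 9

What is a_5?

a_7's domain is down to {0}, so a_7 = 0.
a_3, a_6, a_8 share exactly the 3 values {1, 6, 8}; by pigeonhole those values go to them, so strike 1, 6, 8 from a_2, a_4.
a_2 and a_4 between them cover only {5, 9} — a naked pair. Remove those values from a_1, a_5.
So a_5 = 3.

3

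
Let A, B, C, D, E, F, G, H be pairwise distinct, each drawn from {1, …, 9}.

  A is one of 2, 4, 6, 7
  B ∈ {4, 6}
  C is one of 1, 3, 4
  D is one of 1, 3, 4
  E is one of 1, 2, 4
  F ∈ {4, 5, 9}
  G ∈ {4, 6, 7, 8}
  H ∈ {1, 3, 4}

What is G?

8

C, D, H share exactly the 3 values {1, 3, 4}; by pigeonhole those values go to them, so strike 1, 3, 4 from A, B, E, F, G.
B has just one choice, so B = 6. Eliminate 6 elsewhere: A, G.
E must be 2 (only option left). Remove 2 from A.
A has just one choice, so A = 7. Strike 7 from G.
So G = 8.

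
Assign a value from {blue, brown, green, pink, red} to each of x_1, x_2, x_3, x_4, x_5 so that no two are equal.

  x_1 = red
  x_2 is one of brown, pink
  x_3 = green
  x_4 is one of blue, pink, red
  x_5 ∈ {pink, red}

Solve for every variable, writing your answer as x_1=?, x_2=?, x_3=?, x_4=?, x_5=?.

x_1's domain is down to {red}, so x_1 = red. Strike red from x_4, x_5.
x_3 has just one choice, so x_3 = green.
x_5 must be pink (only option left). Remove pink from x_2, x_4.
x_2 must be brown (only option left).
x_4's domain is down to {blue}, so x_4 = blue.

x_1=red, x_2=brown, x_3=green, x_4=blue, x_5=pink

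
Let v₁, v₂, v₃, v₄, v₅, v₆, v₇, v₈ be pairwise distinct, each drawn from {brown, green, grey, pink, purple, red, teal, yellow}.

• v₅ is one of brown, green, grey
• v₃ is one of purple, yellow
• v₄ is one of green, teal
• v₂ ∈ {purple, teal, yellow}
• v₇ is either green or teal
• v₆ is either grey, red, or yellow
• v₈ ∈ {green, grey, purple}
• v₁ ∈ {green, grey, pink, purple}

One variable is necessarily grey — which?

Among the 8 variables, brown fits only v₅ (and all 8 values in {brown, green, grey, pink, purple, red, teal, yellow} must be used), so v₅ = brown.
The 7 still-open variables draw from only 7 values {green, grey, pink, purple, red, teal, yellow}, so each is used; only v₁ can be pink, hence v₁ = pink.
The 6 still-open variables together cover exactly {green, grey, purple, red, teal, yellow} — 6 values for 6 variables — and red appears only in v₆'s list, so v₆ = red.
Among the 5 still-open variables, grey fits only v₈ (and all 5 values in {green, grey, purple, teal, yellow} must be used), so v₈ = grey.

v₈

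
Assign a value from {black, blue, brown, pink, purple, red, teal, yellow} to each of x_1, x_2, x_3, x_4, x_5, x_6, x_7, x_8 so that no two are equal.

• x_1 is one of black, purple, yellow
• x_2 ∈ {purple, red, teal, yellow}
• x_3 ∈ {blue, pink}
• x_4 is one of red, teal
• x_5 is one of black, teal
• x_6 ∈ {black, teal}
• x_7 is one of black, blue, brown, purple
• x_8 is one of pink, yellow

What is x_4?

The 8 variables together cover exactly {black, blue, brown, pink, purple, red, teal, yellow} — 8 values for 8 variables — and brown appears only in x_7's list, so x_7 = brown.
Among the 7 still-open variables, blue fits only x_3 (and all 7 values in {black, blue, pink, purple, red, teal, yellow} must be used), so x_3 = blue.
The 6 still-open variables draw from only 6 values {black, pink, purple, red, teal, yellow}, so each is used; only x_8 can be pink, hence x_8 = pink.
x_5 and x_6 share exactly the 2 values {black, teal}; by pigeonhole those values go to them, so strike black, teal from x_1, x_2, x_4.
So x_4 = red.

red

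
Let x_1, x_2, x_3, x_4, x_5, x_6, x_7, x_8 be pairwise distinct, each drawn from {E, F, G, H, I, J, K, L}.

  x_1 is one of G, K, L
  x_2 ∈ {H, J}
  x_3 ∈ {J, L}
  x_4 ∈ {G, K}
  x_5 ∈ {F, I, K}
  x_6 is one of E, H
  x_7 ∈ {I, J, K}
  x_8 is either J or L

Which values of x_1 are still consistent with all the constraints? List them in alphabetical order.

The 8 variables draw from only 8 values {E, F, G, H, I, J, K, L}, so each is used; only x_6 can be E, hence x_6 = E.
The 7 still-open variables draw from only 7 values {F, G, H, I, J, K, L}, so each is used; only x_5 can be F, hence x_5 = F.
The 6 still-open variables together cover exactly {G, H, I, J, K, L} — 6 values for 6 variables — and H appears only in x_2's list, so x_2 = H.
The 5 still-open variables together cover exactly {G, I, J, K, L} — 5 values for 5 variables — and I appears only in x_7's list, so x_7 = I.
The 2 variables x_3 and x_8 are confined to {J, L}, which locks those values in; drop them from x_1.
No further eliminations apply; x_1 can still be any of G, K.

G, K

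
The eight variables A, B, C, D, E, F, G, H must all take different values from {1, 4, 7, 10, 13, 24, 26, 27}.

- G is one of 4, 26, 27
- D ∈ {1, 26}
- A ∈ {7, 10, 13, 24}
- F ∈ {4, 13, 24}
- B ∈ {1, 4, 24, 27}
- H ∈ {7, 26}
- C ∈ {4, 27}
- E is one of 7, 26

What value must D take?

The 8 variables draw from only 8 values {1, 4, 7, 10, 13, 24, 26, 27}, so each is used; only A can be 10, hence A = 10.
Among the 7 still-open variables, 13 fits only F (and all 7 values in {1, 4, 7, 13, 24, 26, 27} must be used), so F = 13.
The 6 still-open variables together cover exactly {1, 4, 7, 24, 26, 27} — 6 values for 6 variables — and 24 appears only in B's list, so B = 24.
Among the 5 still-open variables, 1 fits only D (and all 5 values in {1, 4, 7, 26, 27} must be used), so D = 1.

1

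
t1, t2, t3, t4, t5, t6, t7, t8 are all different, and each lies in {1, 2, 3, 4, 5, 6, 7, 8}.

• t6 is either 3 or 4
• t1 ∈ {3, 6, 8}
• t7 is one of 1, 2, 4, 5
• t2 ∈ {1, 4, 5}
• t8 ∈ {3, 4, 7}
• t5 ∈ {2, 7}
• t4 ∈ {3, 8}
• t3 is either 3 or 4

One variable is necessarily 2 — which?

t5

The 8 variables together cover exactly {1, 2, 3, 4, 5, 6, 7, 8} — 8 values for 8 variables — and 6 appears only in t1's list, so t1 = 6.
Among the 7 still-open variables, 8 fits only t4 (and all 7 values in {1, 2, 3, 4, 5, 7, 8} must be used), so t4 = 8.
t3 and t6 between them cover only {3, 4} — a naked pair. Remove those values from t2, t7, t8.
t8 must be 7 (only option left). Remove 7 from t5.
So 2 goes to t5.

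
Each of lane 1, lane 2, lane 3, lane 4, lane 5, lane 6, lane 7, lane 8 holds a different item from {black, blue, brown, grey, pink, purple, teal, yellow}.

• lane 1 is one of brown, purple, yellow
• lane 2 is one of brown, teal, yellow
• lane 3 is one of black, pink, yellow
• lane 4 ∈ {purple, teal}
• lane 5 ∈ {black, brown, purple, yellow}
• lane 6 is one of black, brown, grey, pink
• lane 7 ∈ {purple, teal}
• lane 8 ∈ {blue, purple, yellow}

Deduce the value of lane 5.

black

The 8 variables draw from only 8 values {black, blue, brown, grey, pink, purple, teal, yellow}, so each is used; only lane 8 can be blue, hence lane 8 = blue.
The 7 still-open variables draw from only 7 values {black, brown, grey, pink, purple, teal, yellow}, so each is used; only lane 6 can be grey, hence lane 6 = grey.
The 6 still-open variables draw from only 6 values {black, brown, pink, purple, teal, yellow}, so each is used; only lane 3 can be pink, hence lane 3 = pink.
The 5 still-open variables draw from only 5 values {black, brown, purple, teal, yellow}, so each is used; only lane 5 can be black, hence lane 5 = black.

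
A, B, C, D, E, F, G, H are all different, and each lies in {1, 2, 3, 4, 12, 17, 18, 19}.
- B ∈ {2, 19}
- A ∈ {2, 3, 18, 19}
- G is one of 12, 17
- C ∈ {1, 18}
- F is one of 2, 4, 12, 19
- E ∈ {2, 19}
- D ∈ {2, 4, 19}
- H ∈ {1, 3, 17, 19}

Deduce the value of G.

17

The 2 variables B and E are confined to {2, 19}, which locks those values in; drop them from A, D, F, H.
D has just one choice, so D = 4. So F can't be 4.
F's domain is down to {12}, so F = 12. Strike 12 from G.
So G = 17.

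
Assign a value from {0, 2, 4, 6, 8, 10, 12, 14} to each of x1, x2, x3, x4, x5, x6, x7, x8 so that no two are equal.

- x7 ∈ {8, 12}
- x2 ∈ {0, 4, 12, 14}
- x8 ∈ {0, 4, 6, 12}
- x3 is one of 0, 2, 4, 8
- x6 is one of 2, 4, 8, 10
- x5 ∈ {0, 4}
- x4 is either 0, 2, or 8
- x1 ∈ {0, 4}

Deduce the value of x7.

The 8 variables together cover exactly {0, 2, 4, 6, 8, 10, 12, 14} — 8 values for 8 variables — and 6 appears only in x8's list, so x8 = 6.
The 7 still-open variables draw from only 7 values {0, 2, 4, 8, 10, 12, 14}, so each is used; only x6 can be 10, hence x6 = 10.
The 6 still-open variables together cover exactly {0, 2, 4, 8, 12, 14} — 6 values for 6 variables — and 14 appears only in x2's list, so x2 = 14.
The 5 still-open variables together cover exactly {0, 2, 4, 8, 12} — 5 values for 5 variables — and 12 appears only in x7's list, so x7 = 12.

12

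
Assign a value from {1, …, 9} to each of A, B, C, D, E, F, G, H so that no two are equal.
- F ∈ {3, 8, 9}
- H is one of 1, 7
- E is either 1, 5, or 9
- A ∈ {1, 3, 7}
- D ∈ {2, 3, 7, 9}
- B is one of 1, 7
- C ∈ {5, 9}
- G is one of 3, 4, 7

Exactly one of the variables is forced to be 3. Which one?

A

The 8 variables draw from only 8 values {1, 2, 3, 4, 5, 7, 8, 9}, so each is used; only D can be 2, hence D = 2.
The 7 still-open variables together cover exactly {1, 3, 4, 5, 7, 8, 9} — 7 values for 7 variables — and 4 appears only in G's list, so G = 4.
Among the 6 still-open variables, 8 fits only F (and all 6 values in {1, 3, 5, 7, 8, 9} must be used), so F = 8.
The 5 still-open variables together cover exactly {1, 3, 5, 7, 9} — 5 values for 5 variables — and 3 appears only in A's list, so A = 3.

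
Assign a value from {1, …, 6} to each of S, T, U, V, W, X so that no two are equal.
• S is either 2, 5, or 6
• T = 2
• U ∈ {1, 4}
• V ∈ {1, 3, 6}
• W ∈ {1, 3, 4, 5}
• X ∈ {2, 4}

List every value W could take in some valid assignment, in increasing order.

T has just one choice, so T = 2. Strike 2 from S, X.
X's domain is down to {4}, so X = 4. Eliminate 4 elsewhere: U, W.
U's domain is down to {1}, so U = 1. So V, W can't be 1.
No further eliminations apply; W can still be any of 3, 5.

3, 5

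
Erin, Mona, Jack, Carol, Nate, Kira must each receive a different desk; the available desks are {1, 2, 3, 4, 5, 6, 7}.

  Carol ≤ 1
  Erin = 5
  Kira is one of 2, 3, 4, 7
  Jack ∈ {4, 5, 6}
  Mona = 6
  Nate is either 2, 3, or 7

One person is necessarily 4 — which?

Erin's domain is down to {5}, so Erin = 5. Eliminate 5 elsewhere: Jack.
Mona has just one choice, so Mona = 6. Strike 6 from Jack.
So 4 goes to Jack.

Jack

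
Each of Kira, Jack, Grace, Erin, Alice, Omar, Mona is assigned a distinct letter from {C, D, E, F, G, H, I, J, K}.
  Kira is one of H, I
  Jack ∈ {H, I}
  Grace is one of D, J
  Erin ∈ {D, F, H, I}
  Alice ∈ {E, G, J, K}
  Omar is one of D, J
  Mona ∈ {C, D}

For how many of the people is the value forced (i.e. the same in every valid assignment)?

2

The 2 variables Kira and Jack are confined to {H, I}, which locks those values in; drop them from Erin.
Grace and Omar between them cover only {D, J} — a naked pair. Remove those values from Erin, Alice, Mona.
Erin must be F (only option left).
That leaves Mona = C.
Determined: Erin=F, Mona=C. The other people each still have more than one consistent value. That makes 2.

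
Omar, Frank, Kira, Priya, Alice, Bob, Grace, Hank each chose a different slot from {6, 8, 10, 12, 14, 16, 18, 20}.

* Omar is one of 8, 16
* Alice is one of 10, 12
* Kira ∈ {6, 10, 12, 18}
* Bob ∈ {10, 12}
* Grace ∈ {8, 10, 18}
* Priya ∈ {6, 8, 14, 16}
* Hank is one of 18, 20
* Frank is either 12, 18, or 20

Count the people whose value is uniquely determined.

4

Among the 8 variables, 14 fits only Priya (and all 8 values in {6, 8, 10, 12, 14, 16, 18, 20} must be used), so Priya = 14.
The 7 still-open variables together cover exactly {6, 8, 10, 12, 16, 18, 20} — 7 values for 7 variables — and 6 appears only in Kira's list, so Kira = 6.
Among the 6 still-open variables, 16 fits only Omar (and all 6 values in {8, 10, 12, 16, 18, 20} must be used), so Omar = 16.
Among the 5 still-open variables, 8 fits only Grace (and all 5 values in {8, 10, 12, 18, 20} must be used), so Grace = 8.
Alice and Bob between them cover only {10, 12} — a naked pair. Remove those values from Frank.
Determined: Omar=16, Kira=6, Priya=14, Grace=8. The other people each still have more than one consistent value. That makes 4.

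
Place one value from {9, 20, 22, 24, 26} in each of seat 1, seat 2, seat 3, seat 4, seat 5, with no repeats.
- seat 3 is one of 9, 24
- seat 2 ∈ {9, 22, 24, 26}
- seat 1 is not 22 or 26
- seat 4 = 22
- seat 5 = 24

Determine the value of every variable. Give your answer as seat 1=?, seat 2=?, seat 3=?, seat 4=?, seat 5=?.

seat 1=20, seat 2=26, seat 3=9, seat 4=22, seat 5=24

seat 4 must be 22 (only option left). Remove 22 from seat 2.
That leaves seat 5 = 24. Strike 24 from seat 1, seat 2, seat 3.
That leaves seat 3 = 9. Eliminate 9 elsewhere: seat 1, seat 2.
seat 1 has just one choice, so seat 1 = 20.
seat 2 must be 26 (only option left).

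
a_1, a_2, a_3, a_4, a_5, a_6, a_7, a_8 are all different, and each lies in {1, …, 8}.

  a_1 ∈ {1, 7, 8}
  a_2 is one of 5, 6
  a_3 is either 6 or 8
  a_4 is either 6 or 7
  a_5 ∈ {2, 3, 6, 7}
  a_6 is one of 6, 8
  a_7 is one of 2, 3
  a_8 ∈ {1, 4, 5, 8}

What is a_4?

The 8 variables together cover exactly {1, 2, 3, 4, 5, 6, 7, 8} — 8 values for 8 variables — and 4 appears only in a_8's list, so a_8 = 4.
The 7 still-open variables draw from only 7 values {1, 2, 3, 5, 6, 7, 8}, so each is used; only a_1 can be 1, hence a_1 = 1.
The 6 still-open variables together cover exactly {2, 3, 5, 6, 7, 8} — 6 values for 6 variables — and 5 appears only in a_2's list, so a_2 = 5.
a_3 and a_6 between them cover only {6, 8} — a naked pair. Remove those values from a_4, a_5.
So a_4 = 7.

7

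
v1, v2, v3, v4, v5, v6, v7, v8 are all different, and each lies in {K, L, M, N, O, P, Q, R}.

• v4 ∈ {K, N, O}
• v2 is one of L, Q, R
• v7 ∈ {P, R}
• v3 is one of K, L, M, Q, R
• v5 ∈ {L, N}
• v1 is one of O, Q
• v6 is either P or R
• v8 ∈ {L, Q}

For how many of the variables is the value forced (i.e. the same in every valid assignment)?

Among the 8 variables, M fits only v3 (and all 8 values in {K, L, M, N, O, P, Q, R} must be used), so v3 = M.
The 7 still-open variables draw from only 7 values {K, L, N, O, P, Q, R}, so each is used; only v4 can be K, hence v4 = K.
Among the 6 still-open variables, N fits only v5 (and all 6 values in {L, N, O, P, Q, R} must be used), so v5 = N.
The 5 still-open variables together cover exactly {L, O, P, Q, R} — 5 values for 5 variables — and O appears only in v1's list, so v1 = O.
v6 and v7 share exactly the 2 values {P, R}; by pigeonhole those values go to them, so strike P, R from v2.
Determined: v1=O, v3=M, v4=K, v5=N. The other variables each still have more than one consistent value. That makes 4.

4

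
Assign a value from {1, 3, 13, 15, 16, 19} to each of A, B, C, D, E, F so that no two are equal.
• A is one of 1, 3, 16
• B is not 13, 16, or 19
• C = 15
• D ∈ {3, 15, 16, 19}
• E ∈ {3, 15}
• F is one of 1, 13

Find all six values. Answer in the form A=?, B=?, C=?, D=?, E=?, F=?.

A=16, B=1, C=15, D=19, E=3, F=13

C's domain is down to {15}, so C = 15. Strike 15 from B, D, E.
E must be 3 (only option left). Eliminate 3 elsewhere: A, B, D.
B must be 1 (only option left). Remove 1 from A, F.
That leaves F = 13.
A must be 16 (only option left). Eliminate 16 elsewhere: D.
D must be 19 (only option left).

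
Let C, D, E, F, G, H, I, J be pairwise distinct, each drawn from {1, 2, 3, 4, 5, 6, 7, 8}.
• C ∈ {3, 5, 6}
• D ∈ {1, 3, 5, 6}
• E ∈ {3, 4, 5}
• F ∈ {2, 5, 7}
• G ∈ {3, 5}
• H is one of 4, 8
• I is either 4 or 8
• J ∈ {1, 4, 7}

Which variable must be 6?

C

The 8 variables together cover exactly {1, 2, 3, 4, 5, 6, 7, 8} — 8 values for 8 variables — and 2 appears only in F's list, so F = 2.
Among the 7 still-open variables, 7 fits only J (and all 7 values in {1, 3, 4, 5, 6, 7, 8} must be used), so J = 7.
The 6 still-open variables draw from only 6 values {1, 3, 4, 5, 6, 8}, so each is used; only D can be 1, hence D = 1.
The 5 still-open variables together cover exactly {3, 4, 5, 6, 8} — 5 values for 5 variables — and 6 appears only in C's list, so C = 6.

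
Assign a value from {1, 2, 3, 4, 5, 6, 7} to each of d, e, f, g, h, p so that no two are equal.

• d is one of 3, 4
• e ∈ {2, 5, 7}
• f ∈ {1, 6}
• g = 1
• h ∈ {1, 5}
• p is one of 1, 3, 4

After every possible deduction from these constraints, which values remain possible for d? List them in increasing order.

3, 4

g has just one choice, so g = 1. Eliminate 1 elsewhere: f, h, p.
That leaves h = 5. Remove 5 from e.
f has just one choice, so f = 6.
No further eliminations apply; d can still be any of 3, 4.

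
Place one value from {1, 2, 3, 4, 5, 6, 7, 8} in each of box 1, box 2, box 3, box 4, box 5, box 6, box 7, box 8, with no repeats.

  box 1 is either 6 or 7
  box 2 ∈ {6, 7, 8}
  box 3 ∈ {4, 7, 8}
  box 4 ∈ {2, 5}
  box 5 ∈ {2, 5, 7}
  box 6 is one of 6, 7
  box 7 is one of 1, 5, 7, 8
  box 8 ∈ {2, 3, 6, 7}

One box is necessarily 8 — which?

The 8 variables draw from only 8 values {1, 2, 3, 4, 5, 6, 7, 8}, so each is used; only box 7 can be 1, hence box 7 = 1.
The 7 still-open variables together cover exactly {2, 3, 4, 5, 6, 7, 8} — 7 values for 7 variables — and 3 appears only in box 8's list, so box 8 = 3.
Among the 6 still-open variables, 4 fits only box 3 (and all 6 values in {2, 4, 5, 6, 7, 8} must be used), so box 3 = 4.
Among the 5 still-open variables, 8 fits only box 2 (and all 5 values in {2, 5, 6, 7, 8} must be used), so box 2 = 8.

box 2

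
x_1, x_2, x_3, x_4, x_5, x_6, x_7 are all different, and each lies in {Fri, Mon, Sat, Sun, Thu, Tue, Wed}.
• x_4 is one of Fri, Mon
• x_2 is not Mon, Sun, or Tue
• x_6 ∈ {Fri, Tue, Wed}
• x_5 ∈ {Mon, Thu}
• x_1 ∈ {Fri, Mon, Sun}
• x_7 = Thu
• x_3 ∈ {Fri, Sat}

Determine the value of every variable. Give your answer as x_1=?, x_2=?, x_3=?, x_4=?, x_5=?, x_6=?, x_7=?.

x_1=Sun, x_2=Wed, x_3=Sat, x_4=Fri, x_5=Mon, x_6=Tue, x_7=Thu

x_7's domain is down to {Thu}, so x_7 = Thu. Eliminate Thu elsewhere: x_2, x_5.
That leaves x_5 = Mon. So x_1, x_4 can't be Mon.
x_4's domain is down to {Fri}, so x_4 = Fri. Strike Fri from x_1, x_2, x_3, x_6.
x_1's domain is down to {Sun}, so x_1 = Sun.
That leaves x_3 = Sat. Eliminate Sat elsewhere: x_2.
That leaves x_2 = Wed. Eliminate Wed elsewhere: x_6.
x_6's domain is down to {Tue}, so x_6 = Tue.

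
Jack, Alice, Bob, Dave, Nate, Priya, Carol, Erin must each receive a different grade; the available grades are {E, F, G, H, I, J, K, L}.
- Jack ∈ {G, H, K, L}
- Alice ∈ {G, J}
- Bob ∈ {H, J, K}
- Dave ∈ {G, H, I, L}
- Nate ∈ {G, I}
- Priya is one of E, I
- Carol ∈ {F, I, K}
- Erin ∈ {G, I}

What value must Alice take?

J

The 8 variables draw from only 8 values {E, F, G, H, I, J, K, L}, so each is used; only Priya can be E, hence Priya = E.
The 7 still-open variables draw from only 7 values {F, G, H, I, J, K, L}, so each is used; only Carol can be F, hence Carol = F.
The 2 variables Nate and Erin are confined to {G, I}, which locks those values in; drop them from Jack, Alice, Dave.
So Alice = J.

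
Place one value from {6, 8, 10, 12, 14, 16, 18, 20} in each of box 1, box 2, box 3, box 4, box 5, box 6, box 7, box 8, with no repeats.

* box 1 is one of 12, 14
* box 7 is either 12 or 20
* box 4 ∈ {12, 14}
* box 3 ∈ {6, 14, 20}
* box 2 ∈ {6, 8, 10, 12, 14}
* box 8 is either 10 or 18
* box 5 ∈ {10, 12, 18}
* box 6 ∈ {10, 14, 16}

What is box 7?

Among the 8 variables, 8 fits only box 2 (and all 8 values in {6, 8, 10, 12, 14, 16, 18, 20} must be used), so box 2 = 8.
The 7 still-open variables together cover exactly {6, 10, 12, 14, 16, 18, 20} — 7 values for 7 variables — and 6 appears only in box 3's list, so box 3 = 6.
The 6 still-open variables draw from only 6 values {10, 12, 14, 16, 18, 20}, so each is used; only box 6 can be 16, hence box 6 = 16.
The 5 still-open variables together cover exactly {10, 12, 14, 18, 20} — 5 values for 5 variables — and 20 appears only in box 7's list, so box 7 = 20.

20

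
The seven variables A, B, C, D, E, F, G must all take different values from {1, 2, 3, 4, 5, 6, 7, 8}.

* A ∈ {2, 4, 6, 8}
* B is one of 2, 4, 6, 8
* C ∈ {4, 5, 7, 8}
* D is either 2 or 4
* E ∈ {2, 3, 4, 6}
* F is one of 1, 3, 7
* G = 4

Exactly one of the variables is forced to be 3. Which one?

G has just one choice, so G = 4. Remove 4 from A, B, C, D, E.
D has just one choice, so D = 2. Strike 2 from A, B, E.
The 2 variables A and B are confined to {6, 8}, which locks those values in; drop them from C, E.
So 3 goes to E.

E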